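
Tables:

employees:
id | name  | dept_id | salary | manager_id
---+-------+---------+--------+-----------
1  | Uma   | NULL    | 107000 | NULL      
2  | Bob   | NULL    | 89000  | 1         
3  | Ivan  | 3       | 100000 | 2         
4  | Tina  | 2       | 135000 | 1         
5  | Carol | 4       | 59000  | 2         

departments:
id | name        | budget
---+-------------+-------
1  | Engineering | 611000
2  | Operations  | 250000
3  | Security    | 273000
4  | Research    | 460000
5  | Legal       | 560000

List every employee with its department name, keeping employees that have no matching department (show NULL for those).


LEFT JOIN keeps every row from employees (the left table); where dept_id has no match in departments, the department columns become NULL. Walk through each employee:
  - employee 1 (Uma): dept_id=NULL, no match -> kept with NULL
  - employee 2 (Bob): dept_id=NULL, no match -> kept with NULL
  - employee 3 (Ivan): dept_id=3 -> matches Security
  - employee 4 (Tina): dept_id=2 -> matches Operations
  - employee 5 (Carol): dept_id=4 -> matches Research
All 5 rows appear; 2 have NULL department.

SQL:
SELECT a.name, b.name AS department
FROM employees a
LEFT JOIN departments b ON a.dept_id = b.id

Result:
name  | department
------+-----------
Uma   | NULL      
Bob   | NULL      
Ivan  | Security  
Tina  | Operations
Carol | Research  


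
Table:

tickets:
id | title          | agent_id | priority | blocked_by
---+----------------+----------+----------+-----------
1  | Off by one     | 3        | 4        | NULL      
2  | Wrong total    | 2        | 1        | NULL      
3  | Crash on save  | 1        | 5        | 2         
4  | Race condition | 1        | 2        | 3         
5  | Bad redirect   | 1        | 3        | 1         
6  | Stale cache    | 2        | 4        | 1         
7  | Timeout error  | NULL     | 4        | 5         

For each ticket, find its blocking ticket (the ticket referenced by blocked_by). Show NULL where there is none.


This is a self-join: tickets is joined to a second copy of itself, matching each row's blocked_by to another row's id. Use LEFT JOIN so rows with blocked_by=NULL are kept.
  - ticket 1 (Off by one): blocked_by=NULL -> NULL
  - ticket 2 (Wrong total): blocked_by=NULL -> NULL
  - ticket 3 (Crash on save): blocked_by=2 -> Wrong total
  - ticket 4 (Race condition): blocked_by=3 -> Crash on save
  - ticket 5 (Bad redirect): blocked_by=1 -> Off by one
  - ticket 6 (Stale cache): blocked_by=1 -> Off by one
  - ticket 7 (Timeout error): blocked_by=5 -> Bad redirect

SQL:
SELECT a.title AS item, b.title AS blocked_by
FROM tickets a
LEFT JOIN tickets b ON a.blocked_by = b.id

Result:
item           | blocked_by   
---------------+--------------
Off by one     | NULL         
Wrong total    | NULL         
Crash on save  | Wrong total  
Race condition | Crash on save
Bad redirect   | Off by one   
Stale cache    | Off by one   
Timeout error  | Bad redirect 


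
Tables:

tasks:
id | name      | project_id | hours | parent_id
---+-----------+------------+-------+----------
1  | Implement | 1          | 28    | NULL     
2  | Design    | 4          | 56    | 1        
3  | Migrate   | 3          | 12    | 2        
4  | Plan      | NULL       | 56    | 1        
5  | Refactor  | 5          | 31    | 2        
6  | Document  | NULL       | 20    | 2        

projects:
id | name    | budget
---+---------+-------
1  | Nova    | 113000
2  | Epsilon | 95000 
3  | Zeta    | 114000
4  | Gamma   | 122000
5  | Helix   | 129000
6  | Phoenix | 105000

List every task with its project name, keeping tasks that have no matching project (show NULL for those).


LEFT JOIN keeps every row from tasks (the left table); where project_id has no match in projects, the project columns become NULL. Walk through each task:
  - task 1 (Implement): project_id=1 -> matches Nova
  - task 2 (Design): project_id=4 -> matches Gamma
  - task 3 (Migrate): project_id=3 -> matches Zeta
  - task 4 (Plan): project_id=NULL, no match -> kept with NULL
  - task 5 (Refactor): project_id=5 -> matches Helix
  - task 6 (Document): project_id=NULL, no match -> kept with NULL
All 6 rows appear; 2 have NULL project.

SQL:
SELECT a.name, b.name AS project
FROM tasks a
LEFT JOIN projects b ON a.project_id = b.id

Result:
name      | project
----------+--------
Implement | Nova   
Design    | Gamma  
Migrate   | Zeta   
Plan      | NULL   
Refactor  | Helix  
Document  | NULL   


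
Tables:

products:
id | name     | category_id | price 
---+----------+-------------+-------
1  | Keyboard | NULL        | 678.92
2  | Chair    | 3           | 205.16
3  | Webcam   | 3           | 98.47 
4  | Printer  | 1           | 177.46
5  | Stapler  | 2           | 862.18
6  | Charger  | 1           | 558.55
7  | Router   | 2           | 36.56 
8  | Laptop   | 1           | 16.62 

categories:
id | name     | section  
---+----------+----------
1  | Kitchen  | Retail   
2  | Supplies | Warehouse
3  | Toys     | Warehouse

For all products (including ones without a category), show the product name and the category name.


LEFT JOIN keeps every row from products (the left table); where category_id has no match in categories, the category columns become NULL. Walk through each product:
  - product 1 (Keyboard): category_id=NULL, no match -> kept with NULL
  - product 2 (Chair): category_id=3 -> matches Toys
  - product 3 (Webcam): category_id=3 -> matches Toys
  - product 4 (Printer): category_id=1 -> matches Kitchen
  - product 5 (Stapler): category_id=2 -> matches Supplies
  - product 6 (Charger): category_id=1 -> matches Kitchen
  - product 7 (Router): category_id=2 -> matches Supplies
  - product 8 (Laptop): category_id=1 -> matches Kitchen
All 8 rows appear; 1 has NULL category.

SQL:
SELECT a.name, b.name AS category
FROM products a
LEFT JOIN categories b ON a.category_id = b.id

Result:
name     | category
---------+---------
Keyboard | NULL    
Chair    | Toys    
Webcam   | Toys    
Printer  | Kitchen 
Stapler  | Supplies
Charger  | Kitchen 
Router   | Supplies
Laptop   | Kitchen 


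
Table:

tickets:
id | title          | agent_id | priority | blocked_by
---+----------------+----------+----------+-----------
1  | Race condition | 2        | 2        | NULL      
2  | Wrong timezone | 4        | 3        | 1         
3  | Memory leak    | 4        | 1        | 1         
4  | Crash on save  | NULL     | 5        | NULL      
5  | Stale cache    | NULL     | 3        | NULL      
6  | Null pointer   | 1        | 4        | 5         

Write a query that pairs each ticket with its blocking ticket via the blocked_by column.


This is a self-join: tickets is joined to a second copy of itself, matching each row's blocked_by to another row's id. Use LEFT JOIN so rows with blocked_by=NULL are kept.
  - ticket 1 (Race condition): blocked_by=NULL -> NULL
  - ticket 2 (Wrong timezone): blocked_by=1 -> Race condition
  - ticket 3 (Memory leak): blocked_by=1 -> Race condition
  - ticket 4 (Crash on save): blocked_by=NULL -> NULL
  - ticket 5 (Stale cache): blocked_by=NULL -> NULL
  - ticket 6 (Null pointer): blocked_by=5 -> Stale cache

SQL:
SELECT a.title AS item, b.title AS blocked_by
FROM tickets a
LEFT JOIN tickets b ON a.blocked_by = b.id

Result:
item           | blocked_by    
---------------+---------------
Race condition | NULL          
Wrong timezone | Race condition
Memory leak    | Race condition
Crash on save  | NULL          
Stale cache    | NULL          
Null pointer   | Stale cache   


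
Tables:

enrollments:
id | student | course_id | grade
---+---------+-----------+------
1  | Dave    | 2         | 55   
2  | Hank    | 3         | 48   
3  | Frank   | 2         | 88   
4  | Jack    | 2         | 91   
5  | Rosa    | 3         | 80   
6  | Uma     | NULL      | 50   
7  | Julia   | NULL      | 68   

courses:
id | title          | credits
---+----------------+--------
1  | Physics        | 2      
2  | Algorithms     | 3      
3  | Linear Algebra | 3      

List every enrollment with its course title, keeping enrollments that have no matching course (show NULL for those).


LEFT JOIN keeps every row from enrollments (the left table); where course_id has no match in courses, the course columns become NULL. Walk through each enrollment:
  - enrollment 1 (Dave): course_id=2 -> matches Algorithms
  - enrollment 2 (Hank): course_id=3 -> matches Linear Algebra
  - enrollment 3 (Frank): course_id=2 -> matches Algorithms
  - enrollment 4 (Jack): course_id=2 -> matches Algorithms
  - enrollment 5 (Rosa): course_id=3 -> matches Linear Algebra
  - enrollment 6 (Uma): course_id=NULL, no match -> kept with NULL
  - enrollment 7 (Julia): course_id=NULL, no match -> kept with NULL
All 7 rows appear; 2 have NULL course.

SQL:
SELECT a.student, b.title AS course
FROM enrollments a
LEFT JOIN courses b ON a.course_id = b.id

Result:
student | course        
--------+---------------
Dave    | Algorithms    
Hank    | Linear Algebra
Frank   | Algorithms    
Jack    | Algorithms    
Rosa    | Linear Algebra
Uma     | NULL          
Julia   | NULL          


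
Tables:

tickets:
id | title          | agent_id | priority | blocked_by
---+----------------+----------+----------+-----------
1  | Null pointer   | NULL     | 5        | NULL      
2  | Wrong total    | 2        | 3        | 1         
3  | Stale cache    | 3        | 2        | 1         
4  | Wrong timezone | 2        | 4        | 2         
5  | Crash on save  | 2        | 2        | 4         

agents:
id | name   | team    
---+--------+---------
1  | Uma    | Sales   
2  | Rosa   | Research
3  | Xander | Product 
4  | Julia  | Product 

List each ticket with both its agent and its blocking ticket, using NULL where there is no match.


Two LEFT JOINs from the same base table tickets: one to agents via agent_id, one to tickets itself via blocked_by. Both are LEFT so every ticket is preserved.
Match against agents:
  - ticket 1 (Null pointer): agent_id=NULL, no match -> kept with NULL
  - ticket 2 (Wrong total): agent_id=2 -> matches Rosa
  - ticket 3 (Stale cache): agent_id=3 -> matches Xander
  - ticket 4 (Wrong timezone): agent_id=2 -> matches Rosa
  - ticket 5 (Crash on save): agent_id=2 -> matches Rosa
Match against tickets (self):
  - ticket 1 (Null pointer): blocked_by=NULL -> NULL
  - ticket 2 (Wrong total): blocked_by=1 -> Null pointer
  - ticket 3 (Stale cache): blocked_by=1 -> Null pointer
  - ticket 4 (Wrong timezone): blocked_by=2 -> Wrong total
  - ticket 5 (Crash on save): blocked_by=4 -> Wrong timezone

SQL:
SELECT a.title, b.name AS agent, c.title AS blocked_by
FROM tickets a
LEFT JOIN agents b ON a.agent_id = b.id
LEFT JOIN tickets c ON a.blocked_by = c.id

Result:
title          | agent  | blocked_by    
---------------+--------+---------------
Null pointer   | NULL   | NULL          
Wrong total    | Rosa   | Null pointer  
Stale cache    | Xander | Null pointer  
Wrong timezone | Rosa   | Wrong total   
Crash on save  | Rosa   | Wrong timezone


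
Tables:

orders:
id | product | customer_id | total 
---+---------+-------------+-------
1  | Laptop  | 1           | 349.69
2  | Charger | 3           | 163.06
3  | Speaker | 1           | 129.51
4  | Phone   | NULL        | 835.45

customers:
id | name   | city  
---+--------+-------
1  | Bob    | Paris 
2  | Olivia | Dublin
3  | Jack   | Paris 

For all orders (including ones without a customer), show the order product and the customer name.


LEFT JOIN keeps every row from orders (the left table); where customer_id has no match in customers, the customer columns become NULL. Walk through each order:
  - order 1 (Laptop): customer_id=1 -> matches Bob
  - order 2 (Charger): customer_id=3 -> matches Jack
  - order 3 (Speaker): customer_id=1 -> matches Bob
  - order 4 (Phone): customer_id=NULL, no match -> kept with NULL
All 4 rows appear; 1 has NULL customer.

SQL:
SELECT a.product, b.name AS customer
FROM orders a
LEFT JOIN customers b ON a.customer_id = b.id

Result:
product | customer
--------+---------
Laptop  | Bob     
Charger | Jack    
Speaker | Bob     
Phone   | NULL    


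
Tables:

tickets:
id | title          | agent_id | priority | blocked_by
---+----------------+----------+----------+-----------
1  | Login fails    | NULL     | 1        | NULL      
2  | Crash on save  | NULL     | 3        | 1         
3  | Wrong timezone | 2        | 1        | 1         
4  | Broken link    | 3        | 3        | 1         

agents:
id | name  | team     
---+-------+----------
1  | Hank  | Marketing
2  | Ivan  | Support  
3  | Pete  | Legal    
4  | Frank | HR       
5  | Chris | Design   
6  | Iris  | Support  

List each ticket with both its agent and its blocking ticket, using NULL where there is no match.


Two LEFT JOINs from the same base table tickets: one to agents via agent_id, one to tickets itself via blocked_by. Both are LEFT so every ticket is preserved.
Match against agents:
  - ticket 1 (Login fails): agent_id=NULL, no match -> kept with NULL
  - ticket 2 (Crash on save): agent_id=NULL, no match -> kept with NULL
  - ticket 3 (Wrong timezone): agent_id=2 -> matches Ivan
  - ticket 4 (Broken link): agent_id=3 -> matches Pete
Match against tickets (self):
  - ticket 1 (Login fails): blocked_by=NULL -> NULL
  - ticket 2 (Crash on save): blocked_by=1 -> Login fails
  - ticket 3 (Wrong timezone): blocked_by=1 -> Login fails
  - ticket 4 (Broken link): blocked_by=1 -> Login fails

SQL:
SELECT a.title, b.name AS agent, c.title AS blocked_by
FROM tickets a
LEFT JOIN agents b ON a.agent_id = b.id
LEFT JOIN tickets c ON a.blocked_by = c.id

Result:
title          | agent | blocked_by 
---------------+-------+------------
Login fails    | NULL  | NULL       
Crash on save  | NULL  | Login fails
Wrong timezone | Ivan  | Login fails
Broken link    | Pete  | Login fails


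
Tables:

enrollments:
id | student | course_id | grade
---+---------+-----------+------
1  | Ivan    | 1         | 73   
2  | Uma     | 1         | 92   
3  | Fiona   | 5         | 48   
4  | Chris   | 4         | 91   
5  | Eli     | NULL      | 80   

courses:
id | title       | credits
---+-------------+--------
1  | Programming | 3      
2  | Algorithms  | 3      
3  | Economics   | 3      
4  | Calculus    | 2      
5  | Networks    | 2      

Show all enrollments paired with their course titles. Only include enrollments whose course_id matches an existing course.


INNER JOIN keeps only enrollments rows whose course_id matches an id in courses. Walk through each enrollment:
  - enrollment 1 (Ivan): course_id=1 -> matches Programming
  - enrollment 2 (Uma): course_id=1 -> matches Programming
  - enrollment 3 (Fiona): course_id=5 -> matches Networks
  - enrollment 4 (Chris): course_id=4 -> matches Calculus
  - enrollment 5 (Eli): course_id=NULL, no match -> dropped
So 1 of 5 rows is dropped.

SQL:
SELECT a.student, b.title AS course
FROM enrollments a
INNER JOIN courses b ON a.course_id = b.id

Result:
student | course     
--------+------------
Ivan    | Programming
Uma     | Programming
Fiona   | Networks   
Chris   | Calculus   


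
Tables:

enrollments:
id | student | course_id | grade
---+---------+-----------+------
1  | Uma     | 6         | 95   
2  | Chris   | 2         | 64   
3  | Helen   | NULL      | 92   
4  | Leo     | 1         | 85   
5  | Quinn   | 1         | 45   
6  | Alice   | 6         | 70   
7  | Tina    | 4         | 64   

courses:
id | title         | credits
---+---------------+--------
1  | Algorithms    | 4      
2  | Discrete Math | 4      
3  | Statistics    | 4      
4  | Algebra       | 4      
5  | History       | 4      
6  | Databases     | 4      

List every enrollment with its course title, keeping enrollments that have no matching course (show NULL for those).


LEFT JOIN keeps every row from enrollments (the left table); where course_id has no match in courses, the course columns become NULL. Walk through each enrollment:
  - enrollment 1 (Uma): course_id=6 -> matches Databases
  - enrollment 2 (Chris): course_id=2 -> matches Discrete Math
  - enrollment 3 (Helen): course_id=NULL, no match -> kept with NULL
  - enrollment 4 (Leo): course_id=1 -> matches Algorithms
  - enrollment 5 (Quinn): course_id=1 -> matches Algorithms
  - enrollment 6 (Alice): course_id=6 -> matches Databases
  - enrollment 7 (Tina): course_id=4 -> matches Algebra
All 7 rows appear; 1 has NULL course.

SQL:
SELECT a.student, b.title AS course
FROM enrollments a
LEFT JOIN courses b ON a.course_id = b.id

Result:
student | course       
--------+--------------
Uma     | Databases    
Chris   | Discrete Math
Helen   | NULL         
Leo     | Algorithms   
Quinn   | Algorithms   
Alice   | Databases    
Tina    | Algebra      


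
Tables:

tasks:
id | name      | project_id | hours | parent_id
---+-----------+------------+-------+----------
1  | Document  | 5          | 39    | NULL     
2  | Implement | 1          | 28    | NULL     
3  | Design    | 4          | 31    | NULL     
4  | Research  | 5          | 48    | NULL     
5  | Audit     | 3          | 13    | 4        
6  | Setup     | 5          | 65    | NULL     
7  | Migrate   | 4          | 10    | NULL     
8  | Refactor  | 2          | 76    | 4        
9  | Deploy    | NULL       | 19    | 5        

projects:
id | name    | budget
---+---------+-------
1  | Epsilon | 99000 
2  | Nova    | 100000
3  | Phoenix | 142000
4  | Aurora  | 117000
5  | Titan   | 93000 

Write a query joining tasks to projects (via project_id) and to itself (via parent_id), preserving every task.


Two LEFT JOINs from the same base table tasks: one to projects via project_id, one to tasks itself via parent_id. Both are LEFT so every task is preserved.
Match against projects:
  - task 1 (Document): project_id=5 -> matches Titan
  - task 2 (Implement): project_id=1 -> matches Epsilon
  - task 3 (Design): project_id=4 -> matches Aurora
  - task 4 (Research): project_id=5 -> matches Titan
  - task 5 (Audit): project_id=3 -> matches Phoenix
  - task 6 (Setup): project_id=5 -> matches Titan
  - task 7 (Migrate): project_id=4 -> matches Aurora
  - task 8 (Refactor): project_id=2 -> matches Nova
  - task 9 (Deploy): project_id=NULL, no match -> kept with NULL
Match against tasks (self):
  - task 1 (Document): parent_id=NULL -> NULL
  - task 2 (Implement): parent_id=NULL -> NULL
  - task 3 (Design): parent_id=NULL -> NULL
  - task 4 (Research): parent_id=NULL -> NULL
  - task 5 (Audit): parent_id=4 -> Research
  - task 6 (Setup): parent_id=NULL -> NULL
  - task 7 (Migrate): parent_id=NULL -> NULL
  - task 8 (Refactor): parent_id=4 -> Research
  - task 9 (Deploy): parent_id=5 -> Audit

SQL:
SELECT a.name, b.name AS project, c.name AS parent
FROM tasks a
LEFT JOIN projects b ON a.project_id = b.id
LEFT JOIN tasks c ON a.parent_id = c.id

Result:
name      | project | parent  
----------+---------+---------
Document  | Titan   | NULL    
Implement | Epsilon | NULL    
Design    | Aurora  | NULL    
Research  | Titan   | NULL    
Audit     | Phoenix | Research
Setup     | Titan   | NULL    
Migrate   | Aurora  | NULL    
Refactor  | Nova    | Research
Deploy    | NULL    | Audit   


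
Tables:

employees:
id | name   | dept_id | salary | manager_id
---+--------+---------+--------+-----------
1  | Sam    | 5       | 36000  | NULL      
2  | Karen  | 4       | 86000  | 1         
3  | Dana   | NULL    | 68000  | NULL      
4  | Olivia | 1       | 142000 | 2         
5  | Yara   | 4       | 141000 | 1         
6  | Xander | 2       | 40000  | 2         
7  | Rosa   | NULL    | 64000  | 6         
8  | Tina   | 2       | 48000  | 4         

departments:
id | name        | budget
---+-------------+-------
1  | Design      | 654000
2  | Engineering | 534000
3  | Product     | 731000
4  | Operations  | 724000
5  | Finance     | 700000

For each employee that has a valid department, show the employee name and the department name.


INNER JOIN keeps only employees rows whose dept_id matches an id in departments. Walk through each employee:
  - employee 1 (Sam): dept_id=5 -> matches Finance
  - employee 2 (Karen): dept_id=4 -> matches Operations
  - employee 3 (Dana): dept_id=NULL, no match -> dropped
  - employee 4 (Olivia): dept_id=1 -> matches Design
  - employee 5 (Yara): dept_id=4 -> matches Operations
  - employee 6 (Xander): dept_id=2 -> matches Engineering
  - employee 7 (Rosa): dept_id=NULL, no match -> dropped
  - employee 8 (Tina): dept_id=2 -> matches Engineering
So 2 of 8 rows are dropped.

SQL:
SELECT a.name, b.name AS department
FROM employees a
INNER JOIN departments b ON a.dept_id = b.id

Result:
name   | department 
-------+------------
Sam    | Finance    
Karen  | Operations 
Olivia | Design     
Yara   | Operations 
Xander | Engineering
Tina   | Engineering


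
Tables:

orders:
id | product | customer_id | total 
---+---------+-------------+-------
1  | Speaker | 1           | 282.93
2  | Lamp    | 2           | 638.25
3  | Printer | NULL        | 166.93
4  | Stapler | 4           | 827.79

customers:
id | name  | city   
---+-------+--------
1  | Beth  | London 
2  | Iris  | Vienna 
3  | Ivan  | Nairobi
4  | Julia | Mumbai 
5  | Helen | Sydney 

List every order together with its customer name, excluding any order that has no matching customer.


INNER JOIN keeps only orders rows whose customer_id matches an id in customers. Walk through each order:
  - order 1 (Speaker): customer_id=1 -> matches Beth
  - order 2 (Lamp): customer_id=2 -> matches Iris
  - order 3 (Printer): customer_id=NULL, no match -> dropped
  - order 4 (Stapler): customer_id=4 -> matches Julia
So 1 of 4 rows is dropped.

SQL:
SELECT a.product, b.name AS customer
FROM orders a
INNER JOIN customers b ON a.customer_id = b.id

Result:
product | customer
--------+---------
Speaker | Beth    
Lamp    | Iris    
Stapler | Julia   


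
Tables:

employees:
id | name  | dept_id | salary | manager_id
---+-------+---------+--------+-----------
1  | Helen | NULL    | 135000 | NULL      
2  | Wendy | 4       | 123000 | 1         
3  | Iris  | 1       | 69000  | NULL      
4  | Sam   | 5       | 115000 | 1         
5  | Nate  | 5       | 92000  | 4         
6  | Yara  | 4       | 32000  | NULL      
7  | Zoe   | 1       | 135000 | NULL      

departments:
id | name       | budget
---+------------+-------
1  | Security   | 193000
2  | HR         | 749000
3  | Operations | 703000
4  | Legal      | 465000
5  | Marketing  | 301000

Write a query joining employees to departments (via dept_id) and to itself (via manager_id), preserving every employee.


Two LEFT JOINs from the same base table employees: one to departments via dept_id, one to employees itself via manager_id. Both are LEFT so every employee is preserved.
Match against departments:
  - employee 1 (Helen): dept_id=NULL, no match -> kept with NULL
  - employee 2 (Wendy): dept_id=4 -> matches Legal
  - employee 3 (Iris): dept_id=1 -> matches Security
  - employee 4 (Sam): dept_id=5 -> matches Marketing
  - employee 5 (Nate): dept_id=5 -> matches Marketing
  - employee 6 (Yara): dept_id=4 -> matches Legal
  - employee 7 (Zoe): dept_id=1 -> matches Security
Match against employees (self):
  - employee 1 (Helen): manager_id=NULL -> NULL
  - employee 2 (Wendy): manager_id=1 -> Helen
  - employee 3 (Iris): manager_id=NULL -> NULL
  - employee 4 (Sam): manager_id=1 -> Helen
  - employee 5 (Nate): manager_id=4 -> Sam
  - employee 6 (Yara): manager_id=NULL -> NULL
  - employee 7 (Zoe): manager_id=NULL -> NULL

SQL:
SELECT a.name, b.name AS department, c.name AS manager
FROM employees a
LEFT JOIN departments b ON a.dept_id = b.id
LEFT JOIN employees c ON a.manager_id = c.id

Result:
name  | department | manager
------+------------+--------
Helen | NULL       | NULL   
Wendy | Legal      | Helen  
Iris  | Security   | NULL   
Sam   | Marketing  | Helen  
Nate  | Marketing  | Sam    
Yara  | Legal      | NULL   
Zoe   | Security   | NULL   


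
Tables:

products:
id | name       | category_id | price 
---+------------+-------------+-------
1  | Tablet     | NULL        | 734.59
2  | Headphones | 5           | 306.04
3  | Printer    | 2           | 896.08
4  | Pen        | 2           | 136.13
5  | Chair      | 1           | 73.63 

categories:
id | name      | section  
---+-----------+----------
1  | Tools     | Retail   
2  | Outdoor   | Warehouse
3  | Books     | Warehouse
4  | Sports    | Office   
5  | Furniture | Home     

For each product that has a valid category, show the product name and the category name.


INNER JOIN keeps only products rows whose category_id matches an id in categories. Walk through each product:
  - product 1 (Tablet): category_id=NULL, no match -> dropped
  - product 2 (Headphones): category_id=5 -> matches Furniture
  - product 3 (Printer): category_id=2 -> matches Outdoor
  - product 4 (Pen): category_id=2 -> matches Outdoor
  - product 5 (Chair): category_id=1 -> matches Tools
So 1 of 5 rows is dropped.

SQL:
SELECT a.name, b.name AS category
FROM products a
INNER JOIN categories b ON a.category_id = b.id

Result:
name       | category 
-----------+----------
Headphones | Furniture
Printer    | Outdoor  
Pen        | Outdoor  
Chair      | Tools    


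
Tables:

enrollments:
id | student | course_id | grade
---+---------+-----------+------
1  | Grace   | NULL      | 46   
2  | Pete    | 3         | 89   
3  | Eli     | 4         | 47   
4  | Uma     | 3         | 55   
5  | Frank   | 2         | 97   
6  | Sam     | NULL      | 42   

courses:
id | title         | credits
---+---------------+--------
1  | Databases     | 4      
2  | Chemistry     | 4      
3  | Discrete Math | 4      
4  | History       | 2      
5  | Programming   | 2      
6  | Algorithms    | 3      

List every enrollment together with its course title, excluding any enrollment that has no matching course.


INNER JOIN keeps only enrollments rows whose course_id matches an id in courses. Walk through each enrollment:
  - enrollment 1 (Grace): course_id=NULL, no match -> dropped
  - enrollment 2 (Pete): course_id=3 -> matches Discrete Math
  - enrollment 3 (Eli): course_id=4 -> matches History
  - enrollment 4 (Uma): course_id=3 -> matches Discrete Math
  - enrollment 5 (Frank): course_id=2 -> matches Chemistry
  - enrollment 6 (Sam): course_id=NULL, no match -> dropped
So 2 of 6 rows are dropped.

SQL:
SELECT a.student, b.title AS course
FROM enrollments a
INNER JOIN courses b ON a.course_id = b.id

Result:
student | course       
--------+--------------
Pete    | Discrete Math
Eli     | History      
Uma     | Discrete Math
Frank   | Chemistry    


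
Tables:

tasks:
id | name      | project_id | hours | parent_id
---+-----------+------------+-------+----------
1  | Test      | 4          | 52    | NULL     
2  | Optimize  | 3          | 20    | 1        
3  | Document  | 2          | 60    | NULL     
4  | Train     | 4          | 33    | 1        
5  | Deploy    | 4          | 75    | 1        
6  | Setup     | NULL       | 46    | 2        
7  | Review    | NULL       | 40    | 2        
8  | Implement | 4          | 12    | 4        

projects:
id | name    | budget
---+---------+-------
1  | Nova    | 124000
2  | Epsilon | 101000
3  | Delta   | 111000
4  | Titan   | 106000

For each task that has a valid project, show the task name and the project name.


INNER JOIN keeps only tasks rows whose project_id matches an id in projects. Walk through each task:
  - task 1 (Test): project_id=4 -> matches Titan
  - task 2 (Optimize): project_id=3 -> matches Delta
  - task 3 (Document): project_id=2 -> matches Epsilon
  - task 4 (Train): project_id=4 -> matches Titan
  - task 5 (Deploy): project_id=4 -> matches Titan
  - task 6 (Setup): project_id=NULL, no match -> dropped
  - task 7 (Review): project_id=NULL, no match -> dropped
  - task 8 (Implement): project_id=4 -> matches Titan
So 2 of 8 rows are dropped.

SQL:
SELECT a.name, b.name AS project
FROM tasks a
INNER JOIN projects b ON a.project_id = b.id

Result:
name      | project
----------+--------
Test      | Titan  
Optimize  | Delta  
Document  | Epsilon
Train     | Titan  
Deploy    | Titan  
Implement | Titan  


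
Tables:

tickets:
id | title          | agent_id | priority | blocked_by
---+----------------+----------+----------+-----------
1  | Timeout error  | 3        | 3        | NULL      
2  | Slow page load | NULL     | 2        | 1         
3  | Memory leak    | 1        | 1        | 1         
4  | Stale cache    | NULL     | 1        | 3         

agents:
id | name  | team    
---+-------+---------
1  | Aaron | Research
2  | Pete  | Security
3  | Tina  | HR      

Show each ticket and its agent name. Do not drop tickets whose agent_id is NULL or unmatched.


LEFT JOIN keeps every row from tickets (the left table); where agent_id has no match in agents, the agent columns become NULL. Walk through each ticket:
  - ticket 1 (Timeout error): agent_id=3 -> matches Tina
  - ticket 2 (Slow page load): agent_id=NULL, no match -> kept with NULL
  - ticket 3 (Memory leak): agent_id=1 -> matches Aaron
  - ticket 4 (Stale cache): agent_id=NULL, no match -> kept with NULL
All 4 rows appear; 2 have NULL agent.

SQL:
SELECT a.title, b.name AS agent
FROM tickets a
LEFT JOIN agents b ON a.agent_id = b.id

Result:
title          | agent
---------------+------
Timeout error  | Tina 
Slow page load | NULL 
Memory leak    | Aaron
Stale cache    | NULL 


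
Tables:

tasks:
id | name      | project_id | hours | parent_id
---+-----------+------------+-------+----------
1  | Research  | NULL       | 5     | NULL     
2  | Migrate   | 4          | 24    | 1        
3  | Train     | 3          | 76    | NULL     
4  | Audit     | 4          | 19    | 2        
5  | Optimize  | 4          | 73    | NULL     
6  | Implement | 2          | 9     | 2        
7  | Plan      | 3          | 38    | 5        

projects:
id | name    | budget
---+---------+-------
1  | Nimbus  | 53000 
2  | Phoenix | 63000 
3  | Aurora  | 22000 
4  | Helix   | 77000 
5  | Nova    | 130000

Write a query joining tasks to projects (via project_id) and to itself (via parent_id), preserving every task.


Two LEFT JOINs from the same base table tasks: one to projects via project_id, one to tasks itself via parent_id. Both are LEFT so every task is preserved.
Match against projects:
  - task 1 (Research): project_id=NULL, no match -> kept with NULL
  - task 2 (Migrate): project_id=4 -> matches Helix
  - task 3 (Train): project_id=3 -> matches Aurora
  - task 4 (Audit): project_id=4 -> matches Helix
  - task 5 (Optimize): project_id=4 -> matches Helix
  - task 6 (Implement): project_id=2 -> matches Phoenix
  - task 7 (Plan): project_id=3 -> matches Aurora
Match against tasks (self):
  - task 1 (Research): parent_id=NULL -> NULL
  - task 2 (Migrate): parent_id=1 -> Research
  - task 3 (Train): parent_id=NULL -> NULL
  - task 4 (Audit): parent_id=2 -> Migrate
  - task 5 (Optimize): parent_id=NULL -> NULL
  - task 6 (Implement): parent_id=2 -> Migrate
  - task 7 (Plan): parent_id=5 -> Optimize

SQL:
SELECT a.name, b.name AS project, c.name AS parent
FROM tasks a
LEFT JOIN projects b ON a.project_id = b.id
LEFT JOIN tasks c ON a.parent_id = c.id

Result:
name      | project | parent  
----------+---------+---------
Research  | NULL    | NULL    
Migrate   | Helix   | Research
Train     | Aurora  | NULL    
Audit     | Helix   | Migrate 
Optimize  | Helix   | NULL    
Implement | Phoenix | Migrate 
Plan      | Aurora  | Optimize


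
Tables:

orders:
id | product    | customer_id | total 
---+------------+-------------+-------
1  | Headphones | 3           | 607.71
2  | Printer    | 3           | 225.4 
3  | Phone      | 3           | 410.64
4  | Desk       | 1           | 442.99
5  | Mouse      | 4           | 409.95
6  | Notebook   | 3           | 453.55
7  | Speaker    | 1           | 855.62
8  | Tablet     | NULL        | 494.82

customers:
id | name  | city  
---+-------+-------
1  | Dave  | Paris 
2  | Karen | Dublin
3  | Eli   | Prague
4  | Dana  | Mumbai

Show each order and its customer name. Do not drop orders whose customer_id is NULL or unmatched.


LEFT JOIN keeps every row from orders (the left table); where customer_id has no match in customers, the customer columns become NULL. Walk through each order:
  - order 1 (Headphones): customer_id=3 -> matches Eli
  - order 2 (Printer): customer_id=3 -> matches Eli
  - order 3 (Phone): customer_id=3 -> matches Eli
  - order 4 (Desk): customer_id=1 -> matches Dave
  - order 5 (Mouse): customer_id=4 -> matches Dana
  - order 6 (Notebook): customer_id=3 -> matches Eli
  - order 7 (Speaker): customer_id=1 -> matches Dave
  - order 8 (Tablet): customer_id=NULL, no match -> kept with NULL
All 8 rows appear; 1 has NULL customer.

SQL:
SELECT a.product, b.name AS customer
FROM orders a
LEFT JOIN customers b ON a.customer_id = b.id

Result:
product    | customer
-----------+---------
Headphones | Eli     
Printer    | Eli     
Phone      | Eli     
Desk       | Dave    
Mouse      | Dana    
Notebook   | Eli     
Speaker    | Dave    
Tablet     | NULL    


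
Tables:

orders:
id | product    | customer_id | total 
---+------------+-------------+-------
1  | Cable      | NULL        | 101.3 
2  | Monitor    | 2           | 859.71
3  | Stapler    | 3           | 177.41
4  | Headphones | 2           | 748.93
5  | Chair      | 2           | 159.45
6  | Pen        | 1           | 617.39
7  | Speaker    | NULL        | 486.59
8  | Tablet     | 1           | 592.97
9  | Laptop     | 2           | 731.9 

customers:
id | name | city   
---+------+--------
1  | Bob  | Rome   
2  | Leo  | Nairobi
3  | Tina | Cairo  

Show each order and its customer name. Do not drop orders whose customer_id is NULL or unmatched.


LEFT JOIN keeps every row from orders (the left table); where customer_id has no match in customers, the customer columns become NULL. Walk through each order:
  - order 1 (Cable): customer_id=NULL, no match -> kept with NULL
  - order 2 (Monitor): customer_id=2 -> matches Leo
  - order 3 (Stapler): customer_id=3 -> matches Tina
  - order 4 (Headphones): customer_id=2 -> matches Leo
  - order 5 (Chair): customer_id=2 -> matches Leo
  - order 6 (Pen): customer_id=1 -> matches Bob
  - order 7 (Speaker): customer_id=NULL, no match -> kept with NULL
  - order 8 (Tablet): customer_id=1 -> matches Bob
  - order 9 (Laptop): customer_id=2 -> matches Leo
All 9 rows appear; 2 have NULL customer.

SQL:
SELECT a.product, b.name AS customer
FROM orders a
LEFT JOIN customers b ON a.customer_id = b.id

Result:
product    | customer
-----------+---------
Cable      | NULL    
Monitor    | Leo     
Stapler    | Tina    
Headphones | Leo     
Chair      | Leo     
Pen        | Bob     
Speaker    | NULL    
Tablet     | Bob     
Laptop     | Leo     


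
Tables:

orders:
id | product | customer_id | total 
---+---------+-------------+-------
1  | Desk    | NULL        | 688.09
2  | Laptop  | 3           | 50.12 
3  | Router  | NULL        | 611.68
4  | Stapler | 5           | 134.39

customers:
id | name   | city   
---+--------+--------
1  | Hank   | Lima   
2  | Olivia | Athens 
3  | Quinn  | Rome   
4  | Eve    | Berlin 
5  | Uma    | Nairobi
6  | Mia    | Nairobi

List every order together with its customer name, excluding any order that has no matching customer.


INNER JOIN keeps only orders rows whose customer_id matches an id in customers. Walk through each order:
  - order 1 (Desk): customer_id=NULL, no match -> dropped
  - order 2 (Laptop): customer_id=3 -> matches Quinn
  - order 3 (Router): customer_id=NULL, no match -> dropped
  - order 4 (Stapler): customer_id=5 -> matches Uma
So 2 of 4 rows are dropped.

SQL:
SELECT a.product, b.name AS customer
FROM orders a
INNER JOIN customers b ON a.customer_id = b.id

Result:
product | customer
--------+---------
Laptop  | Quinn   
Stapler | Uma     


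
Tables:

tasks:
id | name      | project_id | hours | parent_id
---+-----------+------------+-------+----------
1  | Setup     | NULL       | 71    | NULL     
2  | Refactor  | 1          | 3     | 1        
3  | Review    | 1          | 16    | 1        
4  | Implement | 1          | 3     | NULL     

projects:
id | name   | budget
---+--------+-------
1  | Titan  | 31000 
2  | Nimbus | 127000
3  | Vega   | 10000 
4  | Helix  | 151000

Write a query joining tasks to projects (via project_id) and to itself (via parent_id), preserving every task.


Two LEFT JOINs from the same base table tasks: one to projects via project_id, one to tasks itself via parent_id. Both are LEFT so every task is preserved.
Match against projects:
  - task 1 (Setup): project_id=NULL, no match -> kept with NULL
  - task 2 (Refactor): project_id=1 -> matches Titan
  - task 3 (Review): project_id=1 -> matches Titan
  - task 4 (Implement): project_id=1 -> matches Titan
Match against tasks (self):
  - task 1 (Setup): parent_id=NULL -> NULL
  - task 2 (Refactor): parent_id=1 -> Setup
  - task 3 (Review): parent_id=1 -> Setup
  - task 4 (Implement): parent_id=NULL -> NULL

SQL:
SELECT a.name, b.name AS project, c.name AS parent
FROM tasks a
LEFT JOIN projects b ON a.project_id = b.id
LEFT JOIN tasks c ON a.parent_id = c.id

Result:
name      | project | parent
----------+---------+-------
Setup     | NULL    | NULL  
Refactor  | Titan   | Setup 
Review    | Titan   | Setup 
Implement | Titan   | NULL  


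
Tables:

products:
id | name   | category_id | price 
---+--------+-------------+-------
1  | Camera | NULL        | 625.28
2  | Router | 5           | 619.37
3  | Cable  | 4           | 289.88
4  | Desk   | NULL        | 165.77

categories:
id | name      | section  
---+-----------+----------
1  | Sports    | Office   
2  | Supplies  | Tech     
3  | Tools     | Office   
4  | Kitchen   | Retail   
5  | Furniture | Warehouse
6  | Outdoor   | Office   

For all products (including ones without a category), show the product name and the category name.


LEFT JOIN keeps every row from products (the left table); where category_id has no match in categories, the category columns become NULL. Walk through each product:
  - product 1 (Camera): category_id=NULL, no match -> kept with NULL
  - product 2 (Router): category_id=5 -> matches Furniture
  - product 3 (Cable): category_id=4 -> matches Kitchen
  - product 4 (Desk): category_id=NULL, no match -> kept with NULL
All 4 rows appear; 2 have NULL category.

SQL:
SELECT a.name, b.name AS category
FROM products a
LEFT JOIN categories b ON a.category_id = b.id

Result:
name   | category 
-------+----------
Camera | NULL     
Router | Furniture
Cable  | Kitchen  
Desk   | NULL     


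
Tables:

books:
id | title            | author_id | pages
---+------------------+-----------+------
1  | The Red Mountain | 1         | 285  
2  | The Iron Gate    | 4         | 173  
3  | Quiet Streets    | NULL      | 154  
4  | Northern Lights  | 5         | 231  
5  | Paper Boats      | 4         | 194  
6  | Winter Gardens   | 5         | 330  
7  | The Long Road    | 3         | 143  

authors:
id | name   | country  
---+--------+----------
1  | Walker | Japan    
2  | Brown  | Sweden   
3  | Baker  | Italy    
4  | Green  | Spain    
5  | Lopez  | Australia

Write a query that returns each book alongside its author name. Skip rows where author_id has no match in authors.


INNER JOIN keeps only books rows whose author_id matches an id in authors. Walk through each book:
  - book 1 (The Red Mountain): author_id=1 -> matches Walker
  - book 2 (The Iron Gate): author_id=4 -> matches Green
  - book 3 (Quiet Streets): author_id=NULL, no match -> dropped
  - book 4 (Northern Lights): author_id=5 -> matches Lopez
  - book 5 (Paper Boats): author_id=4 -> matches Green
  - book 6 (Winter Gardens): author_id=5 -> matches Lopez
  - book 7 (The Long Road): author_id=3 -> matches Baker
So 1 of 7 rows is dropped.

SQL:
SELECT a.title, b.name AS author
FROM books a
INNER JOIN authors b ON a.author_id = b.id

Result:
title            | author
-----------------+-------
The Red Mountain | Walker
The Iron Gate    | Green 
Northern Lights  | Lopez 
Paper Boats      | Green 
Winter Gardens   | Lopez 
The Long Road    | Baker 


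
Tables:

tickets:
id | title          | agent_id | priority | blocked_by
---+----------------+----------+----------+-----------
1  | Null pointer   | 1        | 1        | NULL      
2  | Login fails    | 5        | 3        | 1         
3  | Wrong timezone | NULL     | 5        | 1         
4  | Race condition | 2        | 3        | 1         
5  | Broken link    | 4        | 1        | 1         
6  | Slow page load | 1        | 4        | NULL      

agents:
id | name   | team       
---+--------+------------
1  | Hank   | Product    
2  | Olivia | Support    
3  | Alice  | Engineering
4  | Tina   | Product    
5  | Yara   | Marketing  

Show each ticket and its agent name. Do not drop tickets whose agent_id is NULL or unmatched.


LEFT JOIN keeps every row from tickets (the left table); where agent_id has no match in agents, the agent columns become NULL. Walk through each ticket:
  - ticket 1 (Null pointer): agent_id=1 -> matches Hank
  - ticket 2 (Login fails): agent_id=5 -> matches Yara
  - ticket 3 (Wrong timezone): agent_id=NULL, no match -> kept with NULL
  - ticket 4 (Race condition): agent_id=2 -> matches Olivia
  - ticket 5 (Broken link): agent_id=4 -> matches Tina
  - ticket 6 (Slow page load): agent_id=1 -> matches Hank
All 6 rows appear; 1 has NULL agent.

SQL:
SELECT a.title, b.name AS agent
FROM tickets a
LEFT JOIN agents b ON a.agent_id = b.id

Result:
title          | agent 
---------------+-------
Null pointer   | Hank  
Login fails    | Yara  
Wrong timezone | NULL  
Race condition | Olivia
Broken link    | Tina  
Slow page load | Hank  
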